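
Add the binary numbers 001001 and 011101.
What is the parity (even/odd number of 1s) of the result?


001001 = 9
011101 = 29
Sum = 38 = 100110
1s count = 3

odd parity (3 ones in 100110)


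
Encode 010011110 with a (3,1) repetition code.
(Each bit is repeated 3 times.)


Each bit -> 3 copies

000111000000111111111111000


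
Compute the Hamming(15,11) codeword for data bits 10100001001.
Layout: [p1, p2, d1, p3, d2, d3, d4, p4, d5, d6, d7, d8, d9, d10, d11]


Parity bits: p1=0, p2=1, p3=1, p4=0

011101000001001


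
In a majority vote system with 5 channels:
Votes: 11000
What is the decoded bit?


Ones: 2 out of 5
Threshold: 3

0 (2/5 voted 1)


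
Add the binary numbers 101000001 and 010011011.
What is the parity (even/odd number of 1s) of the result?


101000001 = 321
010011011 = 155
Sum = 476 = 111011100
1s count = 6

even parity (6 ones in 111011100)


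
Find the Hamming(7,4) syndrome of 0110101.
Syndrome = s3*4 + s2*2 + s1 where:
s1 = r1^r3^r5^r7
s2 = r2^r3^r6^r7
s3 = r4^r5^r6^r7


s1=1, s2=1, s3=0

Syndrome = 3 (error at position 3)


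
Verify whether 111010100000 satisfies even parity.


Number of 1s: 5

No, parity error (5 ones)


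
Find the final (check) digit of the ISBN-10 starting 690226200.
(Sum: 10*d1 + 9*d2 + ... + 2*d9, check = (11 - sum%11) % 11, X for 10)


Weighted sum: 205
205 mod 11 = 7

Check digit: 4


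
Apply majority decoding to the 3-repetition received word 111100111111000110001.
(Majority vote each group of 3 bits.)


Groups: 111, 100, 111, 111, 000, 110, 001
Majority votes: 1011010

1011010


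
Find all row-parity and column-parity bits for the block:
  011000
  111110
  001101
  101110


Row parities: 0110
Column parities: 000101

Row P: 0110, Col P: 000101, Corner: 0


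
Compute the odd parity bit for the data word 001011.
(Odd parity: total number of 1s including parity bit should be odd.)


Number of 1s in data: 3
Parity bit: 0

0


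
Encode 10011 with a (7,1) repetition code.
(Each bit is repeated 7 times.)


Each bit -> 7 copies

11111110000000000000011111111111111


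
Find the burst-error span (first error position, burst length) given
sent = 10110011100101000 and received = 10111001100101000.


XOR: 00001010000000000

Burst at position 4, length 3


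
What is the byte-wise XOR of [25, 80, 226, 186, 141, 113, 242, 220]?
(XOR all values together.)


XOR chain: 25 ^ 80 ^ 226 ^ 186 ^ 141 ^ 113 ^ 242 ^ 220 = 195

195


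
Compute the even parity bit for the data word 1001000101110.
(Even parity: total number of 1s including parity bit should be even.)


Number of 1s in data: 6
Parity bit: 0

0


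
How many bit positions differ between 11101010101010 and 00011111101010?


XOR: 11110101000000
Count of 1s: 6

6


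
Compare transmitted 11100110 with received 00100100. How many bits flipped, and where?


XOR: 11000010

3 error(s) at position(s): 0, 1, 6


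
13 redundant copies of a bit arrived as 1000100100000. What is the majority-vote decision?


Ones: 3 out of 13
Threshold: 7

0 (3/13 voted 1)


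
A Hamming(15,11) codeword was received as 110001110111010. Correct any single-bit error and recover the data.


Syndrome = 9: error at position 9

Data: 00111111010 (corrected bit 9)


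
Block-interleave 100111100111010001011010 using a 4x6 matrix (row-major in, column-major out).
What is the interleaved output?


Matrix:
  100111
  100111
  010001
  011010
Read columns: 110000110001110011011110

110000110001110011011110


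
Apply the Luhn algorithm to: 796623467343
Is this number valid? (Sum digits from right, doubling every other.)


Luhn sum = 63
63 mod 10 = 3

Invalid (Luhn sum mod 10 = 3)


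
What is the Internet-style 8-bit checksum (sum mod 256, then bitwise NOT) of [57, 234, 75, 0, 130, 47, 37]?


Sum = 580 mod 256 = 68
Complement = 187

187


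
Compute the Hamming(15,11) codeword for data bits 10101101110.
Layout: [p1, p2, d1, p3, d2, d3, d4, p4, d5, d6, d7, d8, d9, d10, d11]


Parity bits: p1=1, p2=0, p3=0, p4=1

101001011101110


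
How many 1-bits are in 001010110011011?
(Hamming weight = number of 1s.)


Counting 1s in 001010110011011

8


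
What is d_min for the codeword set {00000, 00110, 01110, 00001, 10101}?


Comparing all pairs, minimum distance: 1
Can detect 0 errors, correct 0 errors

1


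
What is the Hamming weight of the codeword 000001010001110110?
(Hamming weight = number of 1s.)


Counting 1s in 000001010001110110

7


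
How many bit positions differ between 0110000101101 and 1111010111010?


XOR: 1001010010111
Count of 1s: 7

7


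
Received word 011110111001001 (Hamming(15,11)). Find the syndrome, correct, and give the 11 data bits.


Syndrome = 5: error at position 5

Data: 10011001001 (corrected bit 5)


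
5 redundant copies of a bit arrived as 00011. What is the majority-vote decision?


Ones: 2 out of 5
Threshold: 3

0 (2/5 voted 1)


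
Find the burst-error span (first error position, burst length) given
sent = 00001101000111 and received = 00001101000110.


XOR: 00000000000001

Burst at position 13, length 1


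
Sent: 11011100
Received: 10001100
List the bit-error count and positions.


XOR: 01010000

2 error(s) at position(s): 1, 3


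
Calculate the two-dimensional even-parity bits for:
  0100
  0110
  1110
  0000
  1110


Row parities: 10101
Column parities: 0010

Row P: 10101, Col P: 0010, Corner: 1


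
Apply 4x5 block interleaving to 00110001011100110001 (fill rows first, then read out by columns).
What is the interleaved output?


Matrix:
  00110
  00101
  11001
  10001
Read columns: 00110010110010000111

00110010110010000111


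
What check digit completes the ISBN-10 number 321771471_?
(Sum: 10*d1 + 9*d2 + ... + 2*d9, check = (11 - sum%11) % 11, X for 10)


Weighted sum: 191
191 mod 11 = 4

Check digit: 7


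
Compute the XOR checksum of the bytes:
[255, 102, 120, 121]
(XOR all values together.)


XOR chain: 255 ^ 102 ^ 120 ^ 121 = 152

152


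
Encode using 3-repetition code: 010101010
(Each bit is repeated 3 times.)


Each bit -> 3 copies

000111000111000111000111000


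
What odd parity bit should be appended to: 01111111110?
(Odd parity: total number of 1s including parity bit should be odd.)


Number of 1s in data: 9
Parity bit: 0

0


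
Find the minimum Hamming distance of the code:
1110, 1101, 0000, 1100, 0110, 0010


Comparing all pairs, minimum distance: 1
Can detect 0 errors, correct 0 errors

1


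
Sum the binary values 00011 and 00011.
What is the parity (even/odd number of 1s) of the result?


00011 = 3
00011 = 3
Sum = 6 = 110
1s count = 2

even parity (2 ones in 110)


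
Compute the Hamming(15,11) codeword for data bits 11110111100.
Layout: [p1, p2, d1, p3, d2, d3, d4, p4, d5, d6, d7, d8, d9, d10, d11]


Parity bits: p1=1, p2=1, p3=1, p4=0

111111100111100


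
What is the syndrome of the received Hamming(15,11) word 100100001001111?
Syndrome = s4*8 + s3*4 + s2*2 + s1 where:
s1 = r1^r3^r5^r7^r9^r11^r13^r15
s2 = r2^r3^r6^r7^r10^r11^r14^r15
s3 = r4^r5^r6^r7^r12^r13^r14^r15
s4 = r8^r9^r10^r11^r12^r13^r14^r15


s1=0, s2=0, s3=1, s4=1

Syndrome = 12 (error at position 12)


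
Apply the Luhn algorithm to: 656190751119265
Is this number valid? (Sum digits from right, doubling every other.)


Luhn sum = 55
55 mod 10 = 5

Invalid (Luhn sum mod 10 = 5)


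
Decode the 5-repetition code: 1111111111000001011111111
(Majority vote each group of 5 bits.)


Groups: 11111, 11111, 00000, 10111, 11111
Majority votes: 11011

11011


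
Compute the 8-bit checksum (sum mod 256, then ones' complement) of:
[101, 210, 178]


Sum = 489 mod 256 = 233
Complement = 22

22


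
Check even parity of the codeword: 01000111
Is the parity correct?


Number of 1s: 4

Yes, parity is correct (4 ones)


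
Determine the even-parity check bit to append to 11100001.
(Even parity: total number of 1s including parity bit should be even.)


Number of 1s in data: 4
Parity bit: 0

0


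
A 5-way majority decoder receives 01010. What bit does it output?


Ones: 2 out of 5
Threshold: 3

0 (2/5 voted 1)


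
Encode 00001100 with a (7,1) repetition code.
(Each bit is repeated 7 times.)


Each bit -> 7 copies

00000000000000000000000000001111111111111100000000000000


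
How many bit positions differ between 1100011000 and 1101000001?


XOR: 0001011001
Count of 1s: 4

4


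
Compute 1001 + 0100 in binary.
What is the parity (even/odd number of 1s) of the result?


1001 = 9
0100 = 4
Sum = 13 = 1101
1s count = 3

odd parity (3 ones in 1101)


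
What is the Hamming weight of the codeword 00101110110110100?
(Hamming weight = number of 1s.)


Counting 1s in 00101110110110100

9


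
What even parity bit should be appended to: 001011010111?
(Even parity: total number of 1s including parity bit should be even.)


Number of 1s in data: 7
Parity bit: 1

1


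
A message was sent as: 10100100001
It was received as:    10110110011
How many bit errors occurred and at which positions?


XOR: 00010010010

3 error(s) at position(s): 3, 6, 9


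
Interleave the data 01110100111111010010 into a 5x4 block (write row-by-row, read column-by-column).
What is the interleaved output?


Matrix:
  0111
  0100
  1111
  1101
  0010
Read columns: 00110111101010110110

00110111101010110110


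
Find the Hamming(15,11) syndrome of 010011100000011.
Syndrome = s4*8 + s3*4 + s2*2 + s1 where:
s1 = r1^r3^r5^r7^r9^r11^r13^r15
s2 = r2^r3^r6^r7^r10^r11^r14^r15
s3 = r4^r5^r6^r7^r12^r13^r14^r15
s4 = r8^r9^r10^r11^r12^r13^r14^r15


s1=1, s2=1, s3=1, s4=0

Syndrome = 7 (error at position 7)


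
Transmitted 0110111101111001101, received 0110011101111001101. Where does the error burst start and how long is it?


XOR: 0000100000000000000

Burst at position 4, length 1


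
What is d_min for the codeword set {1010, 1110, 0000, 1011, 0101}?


Comparing all pairs, minimum distance: 1
Can detect 0 errors, correct 0 errors

1


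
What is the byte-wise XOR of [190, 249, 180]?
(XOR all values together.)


XOR chain: 190 ^ 249 ^ 180 = 243

243


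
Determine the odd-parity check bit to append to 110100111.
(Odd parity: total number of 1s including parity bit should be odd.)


Number of 1s in data: 6
Parity bit: 1

1


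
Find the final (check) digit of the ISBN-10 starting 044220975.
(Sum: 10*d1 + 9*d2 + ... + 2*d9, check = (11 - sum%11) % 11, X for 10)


Weighted sum: 161
161 mod 11 = 7

Check digit: 4


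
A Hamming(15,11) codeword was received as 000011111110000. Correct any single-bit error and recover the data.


Syndrome = 4: error at position 4

Data: 01111110000 (corrected bit 4)


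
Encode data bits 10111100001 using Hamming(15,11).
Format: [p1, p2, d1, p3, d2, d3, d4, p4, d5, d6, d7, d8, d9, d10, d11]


Parity bits: p1=0, p2=1, p3=1, p4=1

011101111100001


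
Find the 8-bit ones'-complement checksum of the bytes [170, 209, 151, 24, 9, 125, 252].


Sum = 940 mod 256 = 172
Complement = 83

83


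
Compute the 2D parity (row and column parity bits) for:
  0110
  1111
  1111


Row parities: 000
Column parities: 0110

Row P: 000, Col P: 0110, Corner: 0


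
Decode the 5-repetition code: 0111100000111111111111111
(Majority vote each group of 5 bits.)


Groups: 01111, 00000, 11111, 11111, 11111
Majority votes: 10111

10111


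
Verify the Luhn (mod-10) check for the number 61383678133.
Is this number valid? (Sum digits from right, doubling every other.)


Luhn sum = 48
48 mod 10 = 8

Invalid (Luhn sum mod 10 = 8)


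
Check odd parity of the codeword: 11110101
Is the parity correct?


Number of 1s: 6

No, parity error (6 ones)


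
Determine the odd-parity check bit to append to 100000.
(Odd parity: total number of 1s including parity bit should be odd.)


Number of 1s in data: 1
Parity bit: 0

0


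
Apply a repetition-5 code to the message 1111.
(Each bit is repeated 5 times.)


Each bit -> 5 copies

11111111111111111111


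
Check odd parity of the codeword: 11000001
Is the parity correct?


Number of 1s: 3

Yes, parity is correct (3 ones)


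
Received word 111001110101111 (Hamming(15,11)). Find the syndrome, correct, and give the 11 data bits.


Syndrome = 3: error at position 3

Data: 00110101111 (corrected bit 3)


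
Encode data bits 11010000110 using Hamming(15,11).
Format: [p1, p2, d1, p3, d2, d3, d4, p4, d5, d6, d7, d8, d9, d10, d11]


Parity bits: p1=0, p2=1, p3=0, p4=0

011010100000110


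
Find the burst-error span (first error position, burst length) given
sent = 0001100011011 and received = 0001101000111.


XOR: 0000001011100

Burst at position 6, length 5


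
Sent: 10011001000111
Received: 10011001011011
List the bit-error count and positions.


XOR: 00000000011100

3 error(s) at position(s): 9, 10, 11


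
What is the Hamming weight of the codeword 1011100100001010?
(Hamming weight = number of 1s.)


Counting 1s in 1011100100001010

7


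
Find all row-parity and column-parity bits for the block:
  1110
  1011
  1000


Row parities: 111
Column parities: 1101

Row P: 111, Col P: 1101, Corner: 1


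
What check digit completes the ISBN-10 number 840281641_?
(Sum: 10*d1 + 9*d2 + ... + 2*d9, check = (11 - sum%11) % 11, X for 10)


Weighted sum: 221
221 mod 11 = 1

Check digit: X


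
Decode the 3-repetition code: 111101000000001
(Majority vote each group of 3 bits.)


Groups: 111, 101, 000, 000, 001
Majority votes: 11000

11000


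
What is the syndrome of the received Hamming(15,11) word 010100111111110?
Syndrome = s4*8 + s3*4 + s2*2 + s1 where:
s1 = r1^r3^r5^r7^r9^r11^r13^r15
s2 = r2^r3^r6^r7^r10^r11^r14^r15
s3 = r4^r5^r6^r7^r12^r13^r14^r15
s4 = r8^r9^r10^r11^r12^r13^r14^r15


s1=0, s2=1, s3=1, s4=1

Syndrome = 14 (error at position 14)


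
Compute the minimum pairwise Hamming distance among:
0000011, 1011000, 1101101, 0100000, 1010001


Comparing all pairs, minimum distance: 2
Can detect 1 errors, correct 0 errors

2


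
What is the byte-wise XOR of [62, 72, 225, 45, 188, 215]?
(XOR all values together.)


XOR chain: 62 ^ 72 ^ 225 ^ 45 ^ 188 ^ 215 = 209

209


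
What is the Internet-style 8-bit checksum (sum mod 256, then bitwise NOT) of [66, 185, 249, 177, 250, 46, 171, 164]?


Sum = 1308 mod 256 = 28
Complement = 227

227


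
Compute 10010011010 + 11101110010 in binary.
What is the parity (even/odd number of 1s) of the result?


10010011010 = 1178
11101110010 = 1906
Sum = 3084 = 110000001100
1s count = 4

even parity (4 ones in 110000001100)


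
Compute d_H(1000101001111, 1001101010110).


XOR: 0001000011001
Count of 1s: 4

4


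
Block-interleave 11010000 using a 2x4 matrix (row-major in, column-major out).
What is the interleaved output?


Matrix:
  1101
  0000
Read columns: 10100010

10100010


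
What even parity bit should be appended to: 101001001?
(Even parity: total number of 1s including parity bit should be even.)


Number of 1s in data: 4
Parity bit: 0

0


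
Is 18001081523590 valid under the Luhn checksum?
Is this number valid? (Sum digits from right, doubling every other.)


Luhn sum = 43
43 mod 10 = 3

Invalid (Luhn sum mod 10 = 3)


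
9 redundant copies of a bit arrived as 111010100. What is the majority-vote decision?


Ones: 5 out of 9
Threshold: 5

1 (5/9 voted 1)


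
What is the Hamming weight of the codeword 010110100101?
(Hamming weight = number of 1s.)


Counting 1s in 010110100101

6


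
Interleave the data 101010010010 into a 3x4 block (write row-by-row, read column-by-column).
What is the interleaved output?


Matrix:
  1010
  1001
  0010
Read columns: 110000101010

110000101010


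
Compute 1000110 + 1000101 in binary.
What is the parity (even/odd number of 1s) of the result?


1000110 = 70
1000101 = 69
Sum = 139 = 10001011
1s count = 4

even parity (4 ones in 10001011)


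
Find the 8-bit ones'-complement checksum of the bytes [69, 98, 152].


Sum = 319 mod 256 = 63
Complement = 192

192


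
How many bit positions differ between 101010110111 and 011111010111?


XOR: 110101100000
Count of 1s: 5

5


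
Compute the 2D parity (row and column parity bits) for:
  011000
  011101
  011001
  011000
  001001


Row parities: 00100
Column parities: 001101

Row P: 00100, Col P: 001101, Corner: 1


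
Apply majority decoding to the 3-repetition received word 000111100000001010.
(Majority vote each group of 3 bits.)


Groups: 000, 111, 100, 000, 001, 010
Majority votes: 010000

010000


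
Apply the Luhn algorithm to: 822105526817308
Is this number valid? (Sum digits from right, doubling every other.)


Luhn sum = 56
56 mod 10 = 6

Invalid (Luhn sum mod 10 = 6)


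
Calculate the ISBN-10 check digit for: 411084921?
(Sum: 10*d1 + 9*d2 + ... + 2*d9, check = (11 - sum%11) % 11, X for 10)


Weighted sum: 169
169 mod 11 = 4

Check digit: 7


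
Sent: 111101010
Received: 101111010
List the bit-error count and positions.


XOR: 010010000

2 error(s) at position(s): 1, 4


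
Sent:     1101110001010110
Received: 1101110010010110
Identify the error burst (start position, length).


XOR: 0000000011000000

Burst at position 8, length 2


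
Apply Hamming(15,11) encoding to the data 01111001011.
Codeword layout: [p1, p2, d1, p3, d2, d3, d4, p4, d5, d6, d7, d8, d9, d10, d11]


Parity bits: p1=0, p2=0, p3=0, p4=0

000011101001011


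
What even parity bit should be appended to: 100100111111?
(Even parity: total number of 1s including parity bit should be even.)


Number of 1s in data: 8
Parity bit: 0

0


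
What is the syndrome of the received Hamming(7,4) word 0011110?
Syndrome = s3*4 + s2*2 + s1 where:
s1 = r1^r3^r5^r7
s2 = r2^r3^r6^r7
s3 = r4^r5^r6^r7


s1=0, s2=0, s3=1

Syndrome = 4 (error at position 4)


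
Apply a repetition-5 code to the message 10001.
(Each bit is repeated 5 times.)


Each bit -> 5 copies

1111100000000000000011111


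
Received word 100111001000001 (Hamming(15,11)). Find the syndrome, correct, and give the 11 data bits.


Syndrome = 0: no error detected

Data: 01101000001 (no errors)


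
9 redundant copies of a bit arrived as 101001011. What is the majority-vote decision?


Ones: 5 out of 9
Threshold: 5

1 (5/9 voted 1)


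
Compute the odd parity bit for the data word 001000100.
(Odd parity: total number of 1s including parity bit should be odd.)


Number of 1s in data: 2
Parity bit: 1

1


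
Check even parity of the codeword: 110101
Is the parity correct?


Number of 1s: 4

Yes, parity is correct (4 ones)


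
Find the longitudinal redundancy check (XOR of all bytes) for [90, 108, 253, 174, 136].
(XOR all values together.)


XOR chain: 90 ^ 108 ^ 253 ^ 174 ^ 136 = 237

237


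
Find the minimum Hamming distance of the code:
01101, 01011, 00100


Comparing all pairs, minimum distance: 2
Can detect 1 errors, correct 0 errors

2


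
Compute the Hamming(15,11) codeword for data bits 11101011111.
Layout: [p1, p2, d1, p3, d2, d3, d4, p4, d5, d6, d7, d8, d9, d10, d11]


Parity bits: p1=0, p2=1, p3=0, p4=0

011011001011111


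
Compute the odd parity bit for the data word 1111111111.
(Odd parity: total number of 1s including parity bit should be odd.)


Number of 1s in data: 10
Parity bit: 1

1


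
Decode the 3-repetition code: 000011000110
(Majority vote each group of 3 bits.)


Groups: 000, 011, 000, 110
Majority votes: 0101

0101


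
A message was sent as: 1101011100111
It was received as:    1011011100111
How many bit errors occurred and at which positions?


XOR: 0110000000000

2 error(s) at position(s): 1, 2


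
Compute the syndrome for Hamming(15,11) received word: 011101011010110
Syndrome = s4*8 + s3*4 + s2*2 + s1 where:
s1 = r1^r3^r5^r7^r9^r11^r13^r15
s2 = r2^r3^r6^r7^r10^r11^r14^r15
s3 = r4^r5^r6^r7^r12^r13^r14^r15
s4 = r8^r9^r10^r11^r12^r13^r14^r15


s1=0, s2=1, s3=0, s4=1

Syndrome = 10 (error at position 10)


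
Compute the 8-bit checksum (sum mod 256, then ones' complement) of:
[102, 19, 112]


Sum = 233 mod 256 = 233
Complement = 22

22


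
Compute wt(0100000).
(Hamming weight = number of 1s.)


Counting 1s in 0100000

1


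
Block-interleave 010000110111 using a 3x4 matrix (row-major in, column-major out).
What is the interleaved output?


Matrix:
  0100
  0011
  0111
Read columns: 000101011011

000101011011


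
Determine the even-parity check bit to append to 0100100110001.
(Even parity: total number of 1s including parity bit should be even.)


Number of 1s in data: 5
Parity bit: 1

1


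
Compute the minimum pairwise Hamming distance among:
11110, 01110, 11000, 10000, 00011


Comparing all pairs, minimum distance: 1
Can detect 0 errors, correct 0 errors

1


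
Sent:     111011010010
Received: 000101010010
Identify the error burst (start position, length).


XOR: 111110000000

Burst at position 0, length 5


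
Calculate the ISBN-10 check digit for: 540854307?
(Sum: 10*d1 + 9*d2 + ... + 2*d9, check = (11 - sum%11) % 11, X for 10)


Weighted sum: 218
218 mod 11 = 9

Check digit: 2


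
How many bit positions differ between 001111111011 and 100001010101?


XOR: 101110101110
Count of 1s: 8

8


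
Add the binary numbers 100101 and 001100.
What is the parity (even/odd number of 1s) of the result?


100101 = 37
001100 = 12
Sum = 49 = 110001
1s count = 3

odd parity (3 ones in 110001)


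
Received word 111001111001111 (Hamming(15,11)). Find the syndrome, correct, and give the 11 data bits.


Syndrome = 0: no error detected

Data: 10111001111 (no errors)


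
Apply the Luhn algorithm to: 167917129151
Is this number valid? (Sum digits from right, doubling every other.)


Luhn sum = 47
47 mod 10 = 7

Invalid (Luhn sum mod 10 = 7)


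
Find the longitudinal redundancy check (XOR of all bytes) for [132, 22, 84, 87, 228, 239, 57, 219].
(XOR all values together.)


XOR chain: 132 ^ 22 ^ 84 ^ 87 ^ 228 ^ 239 ^ 57 ^ 219 = 120

120


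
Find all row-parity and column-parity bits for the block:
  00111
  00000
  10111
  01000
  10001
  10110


Row parities: 100101
Column parities: 11111

Row P: 100101, Col P: 11111, Corner: 1


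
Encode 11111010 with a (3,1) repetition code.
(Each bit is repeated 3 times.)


Each bit -> 3 copies

111111111111111000111000


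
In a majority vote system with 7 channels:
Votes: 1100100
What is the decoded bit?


Ones: 3 out of 7
Threshold: 4

0 (3/7 voted 1)


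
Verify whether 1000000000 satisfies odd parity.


Number of 1s: 1

Yes, parity is correct (1 ones)


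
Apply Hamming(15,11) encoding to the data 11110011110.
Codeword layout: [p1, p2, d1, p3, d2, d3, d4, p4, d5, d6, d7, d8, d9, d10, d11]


Parity bits: p1=1, p2=1, p3=0, p4=0

111011100011110


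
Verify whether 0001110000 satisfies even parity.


Number of 1s: 3

No, parity error (3 ones)


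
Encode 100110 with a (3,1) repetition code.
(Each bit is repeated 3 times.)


Each bit -> 3 copies

111000000111111000


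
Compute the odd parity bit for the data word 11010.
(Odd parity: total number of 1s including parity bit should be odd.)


Number of 1s in data: 3
Parity bit: 0

0


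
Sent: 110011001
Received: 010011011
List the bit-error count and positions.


XOR: 100000010

2 error(s) at position(s): 0, 7


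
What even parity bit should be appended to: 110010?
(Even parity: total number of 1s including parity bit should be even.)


Number of 1s in data: 3
Parity bit: 1

1


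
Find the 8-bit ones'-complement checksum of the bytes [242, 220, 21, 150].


Sum = 633 mod 256 = 121
Complement = 134

134


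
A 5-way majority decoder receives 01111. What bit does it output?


Ones: 4 out of 5
Threshold: 3

1 (4/5 voted 1)


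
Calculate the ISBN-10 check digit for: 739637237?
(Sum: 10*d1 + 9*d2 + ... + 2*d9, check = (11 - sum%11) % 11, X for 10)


Weighted sum: 295
295 mod 11 = 9

Check digit: 2


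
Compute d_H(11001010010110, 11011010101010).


XOR: 00010000111100
Count of 1s: 5

5


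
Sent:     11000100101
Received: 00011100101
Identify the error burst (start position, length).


XOR: 11011000000

Burst at position 0, length 5


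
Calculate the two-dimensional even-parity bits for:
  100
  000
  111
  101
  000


Row parities: 10100
Column parities: 110

Row P: 10100, Col P: 110, Corner: 0


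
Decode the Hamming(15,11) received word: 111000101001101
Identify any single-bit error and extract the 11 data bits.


Syndrome = 0: no error detected

Data: 10011001101 (no errors)


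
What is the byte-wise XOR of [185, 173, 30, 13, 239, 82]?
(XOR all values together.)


XOR chain: 185 ^ 173 ^ 30 ^ 13 ^ 239 ^ 82 = 186

186


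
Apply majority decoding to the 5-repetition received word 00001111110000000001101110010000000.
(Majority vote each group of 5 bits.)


Groups: 00001, 11111, 00000, 00001, 10111, 00100, 00000
Majority votes: 0100100

0100100


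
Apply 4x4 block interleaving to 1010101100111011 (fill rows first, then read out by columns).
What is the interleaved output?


Matrix:
  1010
  1011
  0011
  1011
Read columns: 1101000011110111

1101000011110111


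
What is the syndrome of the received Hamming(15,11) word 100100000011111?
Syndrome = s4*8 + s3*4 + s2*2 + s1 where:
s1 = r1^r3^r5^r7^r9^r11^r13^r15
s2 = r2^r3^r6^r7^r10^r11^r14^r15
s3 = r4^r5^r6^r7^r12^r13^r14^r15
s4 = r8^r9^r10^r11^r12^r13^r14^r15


s1=0, s2=1, s3=1, s4=1

Syndrome = 14 (error at position 14)


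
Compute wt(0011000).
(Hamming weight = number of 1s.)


Counting 1s in 0011000

2


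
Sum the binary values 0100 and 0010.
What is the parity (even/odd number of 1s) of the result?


0100 = 4
0010 = 2
Sum = 6 = 110
1s count = 2

even parity (2 ones in 110)


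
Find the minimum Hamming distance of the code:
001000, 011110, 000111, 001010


Comparing all pairs, minimum distance: 1
Can detect 0 errors, correct 0 errors

1


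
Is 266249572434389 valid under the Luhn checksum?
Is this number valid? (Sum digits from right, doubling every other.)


Luhn sum = 78
78 mod 10 = 8

Invalid (Luhn sum mod 10 = 8)


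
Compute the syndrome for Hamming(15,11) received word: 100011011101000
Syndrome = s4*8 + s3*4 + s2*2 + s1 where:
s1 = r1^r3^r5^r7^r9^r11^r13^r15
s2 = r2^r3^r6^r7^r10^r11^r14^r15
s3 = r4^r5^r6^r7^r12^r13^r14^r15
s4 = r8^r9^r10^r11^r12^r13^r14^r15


s1=1, s2=0, s3=1, s4=0

Syndrome = 5 (error at position 5)


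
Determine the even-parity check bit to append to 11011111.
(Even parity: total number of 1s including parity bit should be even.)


Number of 1s in data: 7
Parity bit: 1

1


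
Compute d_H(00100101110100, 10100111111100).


XOR: 10000010001000
Count of 1s: 3

3


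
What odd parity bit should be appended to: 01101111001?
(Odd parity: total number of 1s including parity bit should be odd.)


Number of 1s in data: 7
Parity bit: 0

0


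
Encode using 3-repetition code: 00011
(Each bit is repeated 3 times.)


Each bit -> 3 copies

000000000111111


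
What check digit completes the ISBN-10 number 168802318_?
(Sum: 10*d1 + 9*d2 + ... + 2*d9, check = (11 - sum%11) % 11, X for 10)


Weighted sum: 225
225 mod 11 = 5

Check digit: 6


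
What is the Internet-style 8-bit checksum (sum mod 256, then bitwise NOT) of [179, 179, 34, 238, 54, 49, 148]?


Sum = 881 mod 256 = 113
Complement = 142

142


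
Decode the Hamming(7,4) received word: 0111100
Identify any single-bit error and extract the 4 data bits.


Syndrome = 0: no error detected

Data: 1100 (no errors)


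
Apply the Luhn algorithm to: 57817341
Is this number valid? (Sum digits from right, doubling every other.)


Luhn sum = 33
33 mod 10 = 3

Invalid (Luhn sum mod 10 = 3)


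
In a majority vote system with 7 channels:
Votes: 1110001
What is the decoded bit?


Ones: 4 out of 7
Threshold: 4

1 (4/7 voted 1)


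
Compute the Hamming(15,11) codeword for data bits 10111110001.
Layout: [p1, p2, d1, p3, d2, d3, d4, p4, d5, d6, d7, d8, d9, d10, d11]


Parity bits: p1=1, p2=0, p3=1, p4=0

101101101110001


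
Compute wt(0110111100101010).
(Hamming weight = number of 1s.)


Counting 1s in 0110111100101010

9


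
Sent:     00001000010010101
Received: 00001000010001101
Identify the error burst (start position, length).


XOR: 00000000000011000

Burst at position 12, length 2


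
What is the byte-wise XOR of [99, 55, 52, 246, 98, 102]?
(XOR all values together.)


XOR chain: 99 ^ 55 ^ 52 ^ 246 ^ 98 ^ 102 = 146

146


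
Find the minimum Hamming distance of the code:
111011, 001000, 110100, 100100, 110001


Comparing all pairs, minimum distance: 1
Can detect 0 errors, correct 0 errors

1


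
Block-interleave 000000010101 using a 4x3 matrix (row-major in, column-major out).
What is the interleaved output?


Matrix:
  000
  000
  010
  101
Read columns: 000100100001

000100100001


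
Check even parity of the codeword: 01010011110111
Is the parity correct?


Number of 1s: 9

No, parity error (9 ones)


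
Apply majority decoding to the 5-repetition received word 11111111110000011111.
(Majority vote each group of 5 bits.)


Groups: 11111, 11111, 00000, 11111
Majority votes: 1101

1101


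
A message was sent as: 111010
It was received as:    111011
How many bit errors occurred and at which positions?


XOR: 000001

1 error(s) at position(s): 5


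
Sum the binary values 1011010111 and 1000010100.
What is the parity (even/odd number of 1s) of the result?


1011010111 = 727
1000010100 = 532
Sum = 1259 = 10011101011
1s count = 7

odd parity (7 ones in 10011101011)


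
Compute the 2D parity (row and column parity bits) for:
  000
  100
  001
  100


Row parities: 0111
Column parities: 001

Row P: 0111, Col P: 001, Corner: 1


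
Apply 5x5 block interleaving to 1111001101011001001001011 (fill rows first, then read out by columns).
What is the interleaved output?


Matrix:
  11110
  01101
  01100
  10010
  01011
Read columns: 1001011101111001001101001

1001011101111001001101001


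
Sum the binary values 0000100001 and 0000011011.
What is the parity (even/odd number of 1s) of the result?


0000100001 = 33
0000011011 = 27
Sum = 60 = 111100
1s count = 4

even parity (4 ones in 111100)


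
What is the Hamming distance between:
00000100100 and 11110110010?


XOR: 11110010110
Count of 1s: 7

7


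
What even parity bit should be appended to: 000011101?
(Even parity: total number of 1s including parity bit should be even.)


Number of 1s in data: 4
Parity bit: 0

0


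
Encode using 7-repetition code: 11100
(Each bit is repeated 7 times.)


Each bit -> 7 copies

11111111111111111111100000000000000


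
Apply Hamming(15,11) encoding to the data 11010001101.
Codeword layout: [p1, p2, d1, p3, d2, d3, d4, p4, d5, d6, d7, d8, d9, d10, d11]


Parity bits: p1=1, p2=1, p3=1, p4=1

111110110001101


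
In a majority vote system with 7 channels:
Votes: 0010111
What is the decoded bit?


Ones: 4 out of 7
Threshold: 4

1 (4/7 voted 1)


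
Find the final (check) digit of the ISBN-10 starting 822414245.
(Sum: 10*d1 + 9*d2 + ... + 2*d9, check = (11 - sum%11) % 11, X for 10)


Weighted sum: 198
198 mod 11 = 0

Check digit: 0


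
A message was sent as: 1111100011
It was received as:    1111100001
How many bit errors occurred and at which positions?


XOR: 0000000010

1 error(s) at position(s): 8


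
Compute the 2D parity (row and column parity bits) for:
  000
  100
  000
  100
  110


Row parities: 01010
Column parities: 110

Row P: 01010, Col P: 110, Corner: 0


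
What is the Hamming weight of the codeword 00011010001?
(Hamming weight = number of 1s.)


Counting 1s in 00011010001

4


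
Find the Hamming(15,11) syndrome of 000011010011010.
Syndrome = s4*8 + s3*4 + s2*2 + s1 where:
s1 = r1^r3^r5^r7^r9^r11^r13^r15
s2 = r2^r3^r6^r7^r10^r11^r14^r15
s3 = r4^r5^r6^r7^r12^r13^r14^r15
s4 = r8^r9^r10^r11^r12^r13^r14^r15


s1=0, s2=1, s3=0, s4=0

Syndrome = 2 (error at position 2)


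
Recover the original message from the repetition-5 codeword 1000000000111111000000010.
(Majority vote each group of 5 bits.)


Groups: 10000, 00000, 11111, 10000, 00010
Majority votes: 00100

00100


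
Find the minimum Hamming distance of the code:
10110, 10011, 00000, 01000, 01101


Comparing all pairs, minimum distance: 1
Can detect 0 errors, correct 0 errors

1


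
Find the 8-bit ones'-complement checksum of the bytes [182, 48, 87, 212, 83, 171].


Sum = 783 mod 256 = 15
Complement = 240

240


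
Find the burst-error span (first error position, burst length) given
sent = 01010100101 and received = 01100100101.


XOR: 00110000000

Burst at position 2, length 2


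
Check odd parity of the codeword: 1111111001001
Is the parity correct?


Number of 1s: 9

Yes, parity is correct (9 ones)


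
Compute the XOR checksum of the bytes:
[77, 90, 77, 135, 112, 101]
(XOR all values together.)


XOR chain: 77 ^ 90 ^ 77 ^ 135 ^ 112 ^ 101 = 200

200


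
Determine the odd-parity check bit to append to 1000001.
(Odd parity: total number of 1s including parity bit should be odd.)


Number of 1s in data: 2
Parity bit: 1

1


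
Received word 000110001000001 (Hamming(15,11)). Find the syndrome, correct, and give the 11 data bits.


Syndrome = 7: error at position 7

Data: 01011000001 (corrected bit 7)


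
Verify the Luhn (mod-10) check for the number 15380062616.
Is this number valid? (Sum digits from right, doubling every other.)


Luhn sum = 36
36 mod 10 = 6

Invalid (Luhn sum mod 10 = 6)


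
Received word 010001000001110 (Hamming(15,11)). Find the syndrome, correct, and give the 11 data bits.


Syndrome = 11: error at position 11

Data: 00100011110 (corrected bit 11)


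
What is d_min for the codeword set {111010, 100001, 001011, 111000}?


Comparing all pairs, minimum distance: 1
Can detect 0 errors, correct 0 errors

1


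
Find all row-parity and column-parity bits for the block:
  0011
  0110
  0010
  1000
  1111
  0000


Row parities: 001100
Column parities: 0000

Row P: 001100, Col P: 0000, Corner: 0


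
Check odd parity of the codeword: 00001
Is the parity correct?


Number of 1s: 1

Yes, parity is correct (1 ones)


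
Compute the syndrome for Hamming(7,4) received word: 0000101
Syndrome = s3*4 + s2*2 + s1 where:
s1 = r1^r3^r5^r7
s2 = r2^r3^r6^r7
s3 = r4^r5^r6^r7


s1=0, s2=1, s3=0

Syndrome = 2 (error at position 2)


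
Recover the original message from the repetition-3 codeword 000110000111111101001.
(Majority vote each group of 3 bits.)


Groups: 000, 110, 000, 111, 111, 101, 001
Majority votes: 0101110

0101110


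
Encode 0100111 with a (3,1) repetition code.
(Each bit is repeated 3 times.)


Each bit -> 3 copies

000111000000111111111


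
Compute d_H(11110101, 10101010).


XOR: 01011111
Count of 1s: 6

6


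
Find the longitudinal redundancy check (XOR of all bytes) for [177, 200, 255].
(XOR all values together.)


XOR chain: 177 ^ 200 ^ 255 = 134

134


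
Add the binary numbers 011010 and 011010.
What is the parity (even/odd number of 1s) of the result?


011010 = 26
011010 = 26
Sum = 52 = 110100
1s count = 3

odd parity (3 ones in 110100)


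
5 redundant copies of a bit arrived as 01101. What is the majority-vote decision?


Ones: 3 out of 5
Threshold: 3

1 (3/5 voted 1)


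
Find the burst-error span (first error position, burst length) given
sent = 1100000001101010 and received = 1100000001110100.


XOR: 0000000000011110

Burst at position 11, length 4


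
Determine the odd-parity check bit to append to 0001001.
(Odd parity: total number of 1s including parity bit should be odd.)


Number of 1s in data: 2
Parity bit: 1

1


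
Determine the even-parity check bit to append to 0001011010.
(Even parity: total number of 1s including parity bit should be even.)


Number of 1s in data: 4
Parity bit: 0

0


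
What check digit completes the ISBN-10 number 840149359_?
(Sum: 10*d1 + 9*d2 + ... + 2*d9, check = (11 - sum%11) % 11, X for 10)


Weighted sum: 237
237 mod 11 = 6

Check digit: 5


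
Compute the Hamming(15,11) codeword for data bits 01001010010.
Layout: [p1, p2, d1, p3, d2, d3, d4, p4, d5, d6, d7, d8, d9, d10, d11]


Parity bits: p1=1, p2=0, p3=0, p4=1

100010011010010


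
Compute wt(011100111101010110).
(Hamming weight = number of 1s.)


Counting 1s in 011100111101010110

11


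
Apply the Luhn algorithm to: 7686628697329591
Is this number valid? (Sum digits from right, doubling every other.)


Luhn sum = 90
90 mod 10 = 0

Valid (Luhn sum mod 10 = 0)


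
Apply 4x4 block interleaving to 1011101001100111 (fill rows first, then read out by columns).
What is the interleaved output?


Matrix:
  1011
  1010
  0110
  0111
Read columns: 1100001111111001

1100001111111001


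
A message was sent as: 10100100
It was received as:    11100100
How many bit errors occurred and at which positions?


XOR: 01000000

1 error(s) at position(s): 1


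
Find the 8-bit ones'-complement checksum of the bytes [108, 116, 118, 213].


Sum = 555 mod 256 = 43
Complement = 212

212


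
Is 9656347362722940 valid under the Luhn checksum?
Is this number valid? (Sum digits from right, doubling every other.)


Luhn sum = 73
73 mod 10 = 3

Invalid (Luhn sum mod 10 = 3)


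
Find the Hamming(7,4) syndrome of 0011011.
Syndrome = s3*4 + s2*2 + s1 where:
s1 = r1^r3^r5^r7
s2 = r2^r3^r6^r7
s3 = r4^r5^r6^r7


s1=0, s2=1, s3=1

Syndrome = 6 (error at position 6)


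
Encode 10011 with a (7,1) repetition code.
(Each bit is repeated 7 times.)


Each bit -> 7 copies

11111110000000000000011111111111111


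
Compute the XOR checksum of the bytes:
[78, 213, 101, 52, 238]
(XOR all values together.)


XOR chain: 78 ^ 213 ^ 101 ^ 52 ^ 238 = 36

36


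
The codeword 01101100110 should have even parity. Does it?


Number of 1s: 6

Yes, parity is correct (6 ones)


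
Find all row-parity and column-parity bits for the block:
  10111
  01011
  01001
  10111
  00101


Row parities: 01000
Column parities: 00111

Row P: 01000, Col P: 00111, Corner: 1


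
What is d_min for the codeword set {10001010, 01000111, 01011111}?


Comparing all pairs, minimum distance: 2
Can detect 1 errors, correct 0 errors

2


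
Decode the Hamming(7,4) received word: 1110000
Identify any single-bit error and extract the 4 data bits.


Syndrome = 0: no error detected

Data: 1000 (no errors)


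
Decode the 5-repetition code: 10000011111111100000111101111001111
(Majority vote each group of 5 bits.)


Groups: 10000, 01111, 11111, 00000, 11110, 11110, 01111
Majority votes: 0110111

0110111


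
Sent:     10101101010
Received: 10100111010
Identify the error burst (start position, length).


XOR: 00001010000

Burst at position 4, length 3


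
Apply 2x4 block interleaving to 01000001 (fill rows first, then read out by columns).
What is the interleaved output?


Matrix:
  0100
  0001
Read columns: 00100001

00100001


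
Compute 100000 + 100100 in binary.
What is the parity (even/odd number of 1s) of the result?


100000 = 32
100100 = 36
Sum = 68 = 1000100
1s count = 2

even parity (2 ones in 1000100)


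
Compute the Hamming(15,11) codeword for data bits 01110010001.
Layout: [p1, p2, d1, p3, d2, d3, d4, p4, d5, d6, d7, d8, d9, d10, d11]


Parity bits: p1=0, p2=0, p3=0, p4=0

000011100010001
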